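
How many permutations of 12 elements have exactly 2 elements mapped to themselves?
Choose the 2 fixed points C(12,2) = 66, derange the rest: !10 = Σ_{j=0}^{10} (-1)^j·10!/j! = 3628800 - 3628800 + 1814400 - 604800 + 151200 - 30240 + 5040 - 720 + 90 - 10 + 1 = 1334961. Product = 66 × 1334961 = 88107426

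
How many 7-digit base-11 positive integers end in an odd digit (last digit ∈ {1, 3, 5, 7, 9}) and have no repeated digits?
Last∈{1,3,5,7,9}. Last=0: 0. Last nonzero: 5×9×P(9,5) = 680400. Total = 680400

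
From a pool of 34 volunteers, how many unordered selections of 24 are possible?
C(34,24) = 34!/(24!×10!) = 131128140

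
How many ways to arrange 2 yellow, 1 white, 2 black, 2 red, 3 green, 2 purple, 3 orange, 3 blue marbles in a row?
18! / (2! × 1! × 2! × 2! × 3! × 2! × 3! × 3!) = 1852538688000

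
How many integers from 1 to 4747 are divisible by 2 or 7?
⌊4747/2⌋ + ⌊4747/7⌋ - ⌊4747/14⌋ = 2373 + 678 - 339 = 2712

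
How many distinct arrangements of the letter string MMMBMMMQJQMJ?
12! / (2! × 1! × 2! × 7!) = 23760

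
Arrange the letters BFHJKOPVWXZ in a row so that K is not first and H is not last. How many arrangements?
By inclusion-exclusion: 11! - 2×(11-1)! + (11-2)! = 39916800 - 7257600 + 362880 = 33022080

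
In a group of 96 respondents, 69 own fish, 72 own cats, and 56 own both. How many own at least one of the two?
|A∪B| = |A| + |B| - |A∩B| = 69 + 72 - 56 = 85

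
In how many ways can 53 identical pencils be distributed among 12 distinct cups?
C(53+12-1, 12-1) = C(64, 11) = 743595781824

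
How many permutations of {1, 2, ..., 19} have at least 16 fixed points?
Exactly j fixed points: C(19,j)·!(19-j); sum over j ≥ 16 (derangement numbers via !m = (m-1)·(!(m-1) + !(m-2)): !0..!3 = 1, 0, 1, 2). Σ_{j=16}^{19} C(19,j)·!(19-j) = C(19,16)·!3 + C(19,17)·!2 + C(19,18)·!1 + C(19,19)·!0 = 969·2 + 171·1 + 19·0 + 1·1 = 2110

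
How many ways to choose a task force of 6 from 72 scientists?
C(72,6) = 72!/(6!×66!) = 156238908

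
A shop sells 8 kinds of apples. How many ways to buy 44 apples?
C(44+8-1, 8-1) = C(51, 7) = 115775100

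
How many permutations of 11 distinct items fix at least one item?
Complement of the derangements. !11 = Σ_{j=0}^{11} (-1)^j·11!/j! = 39916800 - 39916800 + 19958400 - 6652800 + 1663200 - 332640 + 55440 - 7920 + 990 - 110 + 11 - 1 = 14684570. 11! - !11 = 39916800 - 14684570 = 25232230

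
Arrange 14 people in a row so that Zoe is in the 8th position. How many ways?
Fix one position: (14-1)! = 6227020800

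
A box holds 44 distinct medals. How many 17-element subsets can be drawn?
C(44,17) = 44!/(17!×27!) = 686353797976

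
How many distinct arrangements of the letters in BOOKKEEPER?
10! / (1! × 2! × 2! × 3! × 1! × 1!) = 151200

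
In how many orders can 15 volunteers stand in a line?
15! = 1307674368000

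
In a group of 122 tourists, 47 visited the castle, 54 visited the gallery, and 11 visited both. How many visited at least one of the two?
|A∪B| = |A| + |B| - |A∩B| = 47 + 54 - 11 = 90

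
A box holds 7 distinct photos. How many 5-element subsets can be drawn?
C(7,5) = 7!/(5!×2!) = 21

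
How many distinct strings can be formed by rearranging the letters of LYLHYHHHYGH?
11! / (5! × 2! × 1! × 3!) = 27720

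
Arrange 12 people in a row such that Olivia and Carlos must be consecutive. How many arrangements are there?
Treat the 2 as one block: (12-2+1)! × 2! = 39916800 × 2 = 79833600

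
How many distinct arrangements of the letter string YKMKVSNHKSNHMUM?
15! / (1! × 2! × 2! × 1! × 2! × 1! × 3! × 3!) = 4540536000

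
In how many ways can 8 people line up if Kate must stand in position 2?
Fix one position: (8-1)! = 5040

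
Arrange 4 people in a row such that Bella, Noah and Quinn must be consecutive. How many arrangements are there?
Treat the 3 as one block: (4-3+1)! × 3! = 2 × 6 = 12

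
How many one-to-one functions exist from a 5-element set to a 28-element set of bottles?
P(28,5) = 28!/(28-5)! = 11793600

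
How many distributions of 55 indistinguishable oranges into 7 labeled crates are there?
C(55+7-1, 7-1) = C(61, 6) = 55525372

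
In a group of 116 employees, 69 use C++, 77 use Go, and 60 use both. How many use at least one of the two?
|A∪B| = |A| + |B| - |A∩B| = 69 + 77 - 60 = 86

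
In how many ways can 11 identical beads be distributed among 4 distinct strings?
C(11+4-1, 4-1) = C(14, 3) = 364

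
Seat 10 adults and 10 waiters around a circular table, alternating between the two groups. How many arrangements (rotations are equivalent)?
Fix one of the adults: (10-1)! ways for the remaining adults, × 10! ways for the waiters = 362880 × 3628800 = 1316818944000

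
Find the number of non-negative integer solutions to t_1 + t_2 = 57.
C(57+2-1, 2-1) = C(58, 1) = 58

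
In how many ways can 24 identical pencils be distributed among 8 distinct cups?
C(24+8-1, 8-1) = C(31, 7) = 2629575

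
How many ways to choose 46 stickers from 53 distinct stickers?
C(53,46) = 53!/(46!×7!) = 154143080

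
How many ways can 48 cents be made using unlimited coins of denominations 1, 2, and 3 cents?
Coefficient of x^48 in 1/(1-x^1) · 1/(1-x^2) · 1/(1-x^3). Case on j = number of 3-cent coins (j = 0..16); remainder r = 48 - 3j is made from {1,2} in ⌊r/2⌋+1 ways. r = 48, 45, 42, 39, 36, 33, 30, 27, 24, 21, 18, 15, 12, 9, 6, 3, 0 → 25 + 23 + 22 + 20 + 19 + 17 + 16 + 14 + 13 + 11 + 10 + 8 + 7 + 5 + 4 + 2 + 1 = 217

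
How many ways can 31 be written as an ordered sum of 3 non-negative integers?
C(31+3-1, 3-1) = C(33, 2) = 528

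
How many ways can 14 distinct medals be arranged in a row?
14! = 87178291200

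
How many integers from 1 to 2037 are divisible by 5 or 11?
⌊2037/5⌋ + ⌊2037/11⌋ - ⌊2037/55⌋ = 407 + 185 - 37 = 555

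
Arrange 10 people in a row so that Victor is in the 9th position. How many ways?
Fix one position: (10-1)! = 362880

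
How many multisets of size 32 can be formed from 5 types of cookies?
C(32+5-1, 5-1) = C(36, 4) = 58905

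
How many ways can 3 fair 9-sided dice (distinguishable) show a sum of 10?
Coefficient of x^10 in (x + x² + ... + x^9)^3. By inclusion-exclusion on dice exceeding 9: Σ_j (-1)^j C(3,j)·C(10-1-9j, 2) = C(3,0)·C(9,2) = 1·36 = 36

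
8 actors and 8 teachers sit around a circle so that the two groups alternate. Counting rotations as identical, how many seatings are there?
Fix one of the actors: (8-1)! ways for the remaining actors, × 8! ways for the teachers = 5040 × 40320 = 203212800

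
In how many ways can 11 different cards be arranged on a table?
11! = 39916800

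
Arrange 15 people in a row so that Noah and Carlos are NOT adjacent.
Total - adjacent = 15! - (15-1)!×2 = 1307674368000 - 174356582400 = 1133317785600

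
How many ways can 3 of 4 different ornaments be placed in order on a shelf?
P(4,3) = 4!/(4-3)! = 24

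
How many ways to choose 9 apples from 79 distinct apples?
C(79,9) = 79!/(9!×70!) = 205811513765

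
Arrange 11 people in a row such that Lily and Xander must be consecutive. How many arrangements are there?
Treat the 2 as one block: (11-2+1)! × 2! = 3628800 × 2 = 7257600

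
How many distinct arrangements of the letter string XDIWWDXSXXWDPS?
14! / (3! × 1! × 2! × 3! × 4! × 1!) = 50450400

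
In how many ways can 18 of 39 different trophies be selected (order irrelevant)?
C(39,18) = 39!/(18!×21!) = 62359143990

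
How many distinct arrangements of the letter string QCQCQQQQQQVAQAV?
15! / (2! × 2! × 2! × 9!) = 450450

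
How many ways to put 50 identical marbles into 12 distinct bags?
C(50+12-1, 12-1) = C(61, 11) = 418094152866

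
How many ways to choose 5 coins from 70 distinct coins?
C(70,5) = 70!/(5!×65!) = 12103014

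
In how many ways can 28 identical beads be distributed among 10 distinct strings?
C(28+10-1, 10-1) = C(37, 9) = 124403620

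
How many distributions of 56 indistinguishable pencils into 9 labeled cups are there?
C(56+9-1, 9-1) = C(64, 8) = 4426165368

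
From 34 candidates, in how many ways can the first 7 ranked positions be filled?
P(34,7) = 34!/(34-7)! = 27113264640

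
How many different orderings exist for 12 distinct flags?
12! = 479001600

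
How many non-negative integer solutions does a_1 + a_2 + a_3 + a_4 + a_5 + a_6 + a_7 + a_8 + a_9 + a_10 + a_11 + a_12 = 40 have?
C(40+12-1, 12-1) = C(51, 11) = 47626016970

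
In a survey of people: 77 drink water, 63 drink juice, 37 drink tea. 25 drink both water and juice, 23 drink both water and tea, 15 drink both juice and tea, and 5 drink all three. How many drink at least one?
|A∪B∪C| = 77+63+37-25-23-15+5 = 119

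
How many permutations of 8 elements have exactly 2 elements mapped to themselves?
Choose the 2 fixed points C(8,2) = 28, derange the rest: !6 = Σ_{j=0}^{6} (-1)^j·6!/j! = 720 - 720 + 360 - 120 + 30 - 6 + 1 = 265. Product = 28 × 265 = 7420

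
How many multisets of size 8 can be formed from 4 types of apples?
C(8+4-1, 4-1) = C(11, 3) = 165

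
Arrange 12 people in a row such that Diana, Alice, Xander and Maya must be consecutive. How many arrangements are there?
Treat the 4 as one block: (12-4+1)! × 4! = 362880 × 24 = 8709120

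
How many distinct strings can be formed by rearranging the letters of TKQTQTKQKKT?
11! / (4! × 4! × 3!) = 11550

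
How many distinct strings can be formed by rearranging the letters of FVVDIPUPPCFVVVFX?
16! / (3! × 1! × 1! × 1! × 1! × 3! × 5! × 1!) = 4843238400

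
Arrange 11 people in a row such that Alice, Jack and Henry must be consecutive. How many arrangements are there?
Treat the 3 as one block: (11-3+1)! × 3! = 362880 × 6 = 2177280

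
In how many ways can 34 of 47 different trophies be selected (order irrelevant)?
C(47,34) = 47!/(34!×13!) = 140676848445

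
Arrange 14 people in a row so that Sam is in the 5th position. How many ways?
Fix one position: (14-1)! = 6227020800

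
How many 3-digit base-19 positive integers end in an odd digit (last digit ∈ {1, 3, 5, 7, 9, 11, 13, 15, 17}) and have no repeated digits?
Last∈{1,3,5,7,9,11,13,15,17}. Last=0: 0. Last nonzero: 9×17×P(17,1) = 2601. Total = 2601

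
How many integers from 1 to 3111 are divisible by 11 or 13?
⌊3111/11⌋ + ⌊3111/13⌋ - ⌊3111/143⌋ = 282 + 239 - 21 = 500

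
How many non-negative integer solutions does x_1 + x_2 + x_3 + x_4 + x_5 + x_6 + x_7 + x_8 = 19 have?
C(19+8-1, 8-1) = C(26, 7) = 657800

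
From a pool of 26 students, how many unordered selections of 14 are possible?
C(26,14) = 26!/(14!×12!) = 9657700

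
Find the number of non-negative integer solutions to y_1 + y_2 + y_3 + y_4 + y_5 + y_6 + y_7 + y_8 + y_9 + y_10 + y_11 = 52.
C(52+11-1, 11-1) = C(62, 10) = 107518933731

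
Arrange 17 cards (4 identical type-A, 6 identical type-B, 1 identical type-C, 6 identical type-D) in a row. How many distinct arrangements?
17! / (4! × 6! × 1! × 6!) = 28588560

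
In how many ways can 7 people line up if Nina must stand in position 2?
Fix one position: (7-1)! = 720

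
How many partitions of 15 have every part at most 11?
Let r_j(i) = number of partitions of i into parts ≤ j, for i = 0..15. r_1(i) = 1 for all i; r_j(i) = r_{j-1}(i) + r_j(i-j). Rows j = 2..11: ≤2: 1 1 2 2 3 3 4 4 5 5 6 6 7 7 8 8; ≤3: 1 1 2 3 4 5 7 8 10 12 14 16 19 21 24 27; ≤4: 1 1 2 3 5 6 9 11 15 18 23 27 34 39 47 54; ≤5: 1 1 2 3 5 7 10 13 18 23 30 37 47 57 70 84; ≤6: 1 1 2 3 5 7 11 14 20 26 35 44 58 71 90 110; ≤7: 1 1 2 3 5 7 11 15 21 28 38 49 65 82 105 131; ≤8: 1 1 2 3 5 7 11 15 22 29 40 52 70 89 116 146; ≤9: 1 1 2 3 5 7 11 15 22 30 41 54 73 94 123 157; ≤10: 1 1 2 3 5 7 11 15 22 30 42 55 75 97 128 164; ≤11: 1 1 2 3 5 7 11 15 22 30 42 56 76 99 131 169. r_11(15) = 169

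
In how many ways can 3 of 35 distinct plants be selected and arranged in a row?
P(35,3) = 35!/(35-3)! = 39270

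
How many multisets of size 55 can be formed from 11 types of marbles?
C(55+11-1, 11-1) = C(65, 10) = 179013799328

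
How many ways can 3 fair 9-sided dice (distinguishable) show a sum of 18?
Coefficient of x^18 in (x + x² + ... + x^9)^3. By inclusion-exclusion on dice exceeding 9: Σ_j (-1)^j C(3,j)·C(18-1-9j, 2) = C(3,0)·C(17,2) - C(3,1)·C(8,2) = 1·136 - 3·28 = 52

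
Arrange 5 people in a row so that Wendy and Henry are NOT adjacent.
Total - adjacent = 5! - (5-1)!×2 = 120 - 48 = 72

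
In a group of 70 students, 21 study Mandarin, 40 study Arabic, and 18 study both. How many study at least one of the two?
|A∪B| = |A| + |B| - |A∩B| = 21 + 40 - 18 = 43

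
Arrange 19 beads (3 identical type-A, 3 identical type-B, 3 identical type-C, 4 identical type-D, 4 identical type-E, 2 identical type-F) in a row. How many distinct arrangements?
19! / (3! × 3! × 3! × 4! × 4! × 2!) = 488864376000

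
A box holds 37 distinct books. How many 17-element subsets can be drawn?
C(37,17) = 37!/(17!×20!) = 15905368710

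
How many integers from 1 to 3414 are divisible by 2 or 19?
⌊3414/2⌋ + ⌊3414/19⌋ - ⌊3414/38⌋ = 1707 + 179 - 89 = 1797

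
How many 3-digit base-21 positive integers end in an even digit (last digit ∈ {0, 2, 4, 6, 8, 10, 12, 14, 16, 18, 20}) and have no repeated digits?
Last∈{0,2,4,6,8,10,12,14,16,18,20}. Last=0: 380. Last nonzero: 10×19×P(19,1) = 3610. Total = 3990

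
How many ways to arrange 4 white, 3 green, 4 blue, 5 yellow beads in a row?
16! / (4! × 3! × 4! × 5!) = 50450400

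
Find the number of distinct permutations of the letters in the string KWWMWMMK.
8! / (3! × 3! × 2!) = 560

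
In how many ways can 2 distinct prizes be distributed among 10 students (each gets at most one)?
P(10,2) = 10!/(10-2)! = 90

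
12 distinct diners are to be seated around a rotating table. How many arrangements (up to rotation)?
Circular: fix one position, arrange the rest. (12-1)! = 39916800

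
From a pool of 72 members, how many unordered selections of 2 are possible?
C(72,2) = 72!/(2!×70!) = 2556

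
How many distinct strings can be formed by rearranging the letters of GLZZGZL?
7! / (2! × 3! × 2!) = 210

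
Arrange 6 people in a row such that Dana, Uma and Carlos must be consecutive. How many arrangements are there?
Treat the 3 as one block: (6-3+1)! × 3! = 24 × 6 = 144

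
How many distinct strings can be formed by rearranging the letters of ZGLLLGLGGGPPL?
13! / (1! × 2! × 5! × 5!) = 216216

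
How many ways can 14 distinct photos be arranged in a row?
14! = 87178291200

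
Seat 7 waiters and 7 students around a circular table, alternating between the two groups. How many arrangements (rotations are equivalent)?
Fix one of the waiters: (7-1)! ways for the remaining waiters, × 7! ways for the students = 720 × 5040 = 3628800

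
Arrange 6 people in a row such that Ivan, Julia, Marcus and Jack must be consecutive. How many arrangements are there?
Treat the 4 as one block: (6-4+1)! × 4! = 6 × 24 = 144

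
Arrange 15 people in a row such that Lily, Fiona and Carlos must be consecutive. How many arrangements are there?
Treat the 3 as one block: (15-3+1)! × 3! = 6227020800 × 6 = 37362124800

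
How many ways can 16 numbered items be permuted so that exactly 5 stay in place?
Choose the 5 fixed points C(16,5) = 4368, derange the rest: !11 = Σ_{j=0}^{11} (-1)^j·11!/j! = 39916800 - 39916800 + 19958400 - 6652800 + 1663200 - 332640 + 55440 - 7920 + 990 - 110 + 11 - 1 = 14684570. Product = 4368 × 14684570 = 64142201760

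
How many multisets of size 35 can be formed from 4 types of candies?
C(35+4-1, 4-1) = C(38, 3) = 8436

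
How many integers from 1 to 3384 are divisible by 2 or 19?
⌊3384/2⌋ + ⌊3384/19⌋ - ⌊3384/38⌋ = 1692 + 178 - 89 = 1781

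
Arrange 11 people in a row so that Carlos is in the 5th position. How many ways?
Fix one position: (11-1)! = 3628800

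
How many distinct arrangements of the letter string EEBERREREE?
10! / (6! × 3! × 1!) = 840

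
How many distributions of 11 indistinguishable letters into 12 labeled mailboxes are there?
C(11+12-1, 12-1) = C(22, 11) = 705432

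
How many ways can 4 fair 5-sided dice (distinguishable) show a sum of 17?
Coefficient of x^17 in (x + x² + ... + x^5)^4. By inclusion-exclusion on dice exceeding 5: Σ_j (-1)^j C(4,j)·C(17-1-5j, 3) = C(4,0)·C(16,3) - C(4,1)·C(11,3) + C(4,2)·C(6,3) = 1·560 - 4·165 + 6·20 = 20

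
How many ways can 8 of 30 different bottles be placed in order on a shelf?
P(30,8) = 30!/(30-8)! = 235989936000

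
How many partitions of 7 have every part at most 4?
Let r_j(i) = number of partitions of i into parts ≤ j, for i = 0..7. r_1(i) = 1 for all i; r_j(i) = r_{j-1}(i) + r_j(i-j). Rows j = 2..4: ≤2: 1 1 2 2 3 3 4 4; ≤3: 1 1 2 3 4 5 7 8; ≤4: 1 1 2 3 5 6 9 11. r_4(7) = 11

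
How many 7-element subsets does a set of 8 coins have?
C(8,7) = 8!/(7!×1!) = 8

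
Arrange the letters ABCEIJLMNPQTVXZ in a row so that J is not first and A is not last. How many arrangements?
By inclusion-exclusion: 15! - 2×(15-1)! + (15-2)! = 1307674368000 - 174356582400 + 6227020800 = 1139544806400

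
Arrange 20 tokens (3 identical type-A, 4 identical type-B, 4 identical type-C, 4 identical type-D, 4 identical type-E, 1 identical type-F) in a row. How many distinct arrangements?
20! / (3! × 4! × 4! × 4! × 4! × 1!) = 1222160940000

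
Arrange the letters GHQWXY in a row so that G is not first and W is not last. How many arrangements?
By inclusion-exclusion: 6! - 2×(6-1)! + (6-2)! = 720 - 240 + 24 = 504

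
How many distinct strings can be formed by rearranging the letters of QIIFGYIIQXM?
11! / (1! × 2! × 1! × 1! × 4! × 1! × 1!) = 831600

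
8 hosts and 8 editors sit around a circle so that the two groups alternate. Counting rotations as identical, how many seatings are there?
Fix one of the hosts: (8-1)! ways for the remaining hosts, × 8! ways for the editors = 5040 × 40320 = 203212800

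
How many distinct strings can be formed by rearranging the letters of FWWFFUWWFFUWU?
13! / (3! × 5! × 5!) = 72072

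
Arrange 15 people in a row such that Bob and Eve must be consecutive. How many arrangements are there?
Treat the 2 as one block: (15-2+1)! × 2! = 87178291200 × 2 = 174356582400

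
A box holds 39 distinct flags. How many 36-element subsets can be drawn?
C(39,36) = 39!/(36!×3!) = 9139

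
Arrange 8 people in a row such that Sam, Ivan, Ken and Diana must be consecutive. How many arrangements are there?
Treat the 4 as one block: (8-4+1)! × 4! = 120 × 24 = 2880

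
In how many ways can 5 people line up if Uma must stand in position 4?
Fix one position: (5-1)! = 24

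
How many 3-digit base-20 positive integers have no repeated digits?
First digit: 19 choices (nonzero). Then descending: 19 × 19 × 18 = 6498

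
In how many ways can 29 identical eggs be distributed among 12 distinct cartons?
C(29+12-1, 12-1) = C(40, 11) = 2311801440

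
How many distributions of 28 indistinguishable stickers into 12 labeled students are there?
C(28+12-1, 12-1) = C(39, 11) = 1676056044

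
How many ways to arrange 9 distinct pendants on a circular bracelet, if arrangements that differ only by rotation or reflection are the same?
(9-1)!/2 = 40320/2 = 20160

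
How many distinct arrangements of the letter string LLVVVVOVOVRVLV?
14! / (8! × 1! × 2! × 3!) = 180180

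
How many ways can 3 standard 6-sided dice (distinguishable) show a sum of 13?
Coefficient of x^13 in (x + x² + ... + x^6)^3. By inclusion-exclusion on dice exceeding 6: Σ_j (-1)^j C(3,j)·C(13-1-6j, 2) = C(3,0)·C(12,2) - C(3,1)·C(6,2) = 1·66 - 3·15 = 21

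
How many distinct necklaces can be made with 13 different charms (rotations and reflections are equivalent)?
(13-1)!/2 = 479001600/2 = 239500800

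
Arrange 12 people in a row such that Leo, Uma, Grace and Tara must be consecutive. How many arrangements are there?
Treat the 4 as one block: (12-4+1)! × 4! = 362880 × 24 = 8709120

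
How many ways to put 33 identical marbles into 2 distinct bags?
C(33+2-1, 2-1) = C(34, 1) = 34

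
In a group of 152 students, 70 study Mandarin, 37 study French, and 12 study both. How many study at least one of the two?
|A∪B| = |A| + |B| - |A∩B| = 70 + 37 - 12 = 95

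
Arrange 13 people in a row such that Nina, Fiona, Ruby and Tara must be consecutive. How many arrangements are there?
Treat the 4 as one block: (13-4+1)! × 4! = 3628800 × 24 = 87091200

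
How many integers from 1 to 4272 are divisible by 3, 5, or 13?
⌊4272/3⌋+⌊4272/5⌋+⌊4272/13⌋ - ⌊4272/15⌋-⌊4272/39⌋-⌊4272/65⌋ + ⌊4272/195⌋ = 1424+854+328 - 284-109-65 + 21 = 2169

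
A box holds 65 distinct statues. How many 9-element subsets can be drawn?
C(65,9) = 65!/(9!×56!) = 31966749880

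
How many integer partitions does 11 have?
Pentagonal recurrence p(n) = p(n-1) + p(n-2) - p(n-5) - p(n-7) + p(n-12) + p(n-15) - ... gives p(0..10) = 1, 1, 2, 3, 5, 7, 11, 15, 22, 30, 42. p(11) = p(10) + p(9) - p(6) - p(4) = 42 + 30 - 11 - 5 = 56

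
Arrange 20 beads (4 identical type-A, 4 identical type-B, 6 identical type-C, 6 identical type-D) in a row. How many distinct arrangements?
20! / (4! × 4! × 6! × 6!) = 8147739600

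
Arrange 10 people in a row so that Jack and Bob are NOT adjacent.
Total - adjacent = 10! - (10-1)!×2 = 3628800 - 725760 = 2903040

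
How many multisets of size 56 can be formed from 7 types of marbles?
C(56+7-1, 7-1) = C(62, 6) = 61474519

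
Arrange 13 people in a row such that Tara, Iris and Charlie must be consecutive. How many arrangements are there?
Treat the 3 as one block: (13-3+1)! × 3! = 39916800 × 6 = 239500800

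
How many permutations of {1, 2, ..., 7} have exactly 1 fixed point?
Choose the 1 fixed point C(7,1) = 7, derange the rest: !6 = Σ_{j=0}^{6} (-1)^j·6!/j! = 720 - 720 + 360 - 120 + 30 - 6 + 1 = 265. Product = 7 × 265 = 1855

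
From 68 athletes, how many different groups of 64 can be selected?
C(68,64) = 68!/(64!×4!) = 814385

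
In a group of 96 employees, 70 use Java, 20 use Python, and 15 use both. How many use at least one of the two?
|A∪B| = |A| + |B| - |A∩B| = 70 + 20 - 15 = 75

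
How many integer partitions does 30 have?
Pentagonal recurrence p(n) = p(n-1) + p(n-2) - p(n-5) - p(n-7) + p(n-12) + p(n-15) - ... gives p(0..29) = 1, 1, 2, 3, 5, 7, 11, 15, 22, 30, 42, 56, 77, 101, 135, 176, 231, 297, 385, 490, 627, 792, 1002, 1255, 1575, 1958, 2436, 3010, 3718, 4565. p(30) = p(29) + p(28) - p(25) - p(23) + p(18) + p(15) - p(8) - p(4) = 4565 + 3718 - 1958 - 1255 + 385 + 176 - 22 - 5 = 5604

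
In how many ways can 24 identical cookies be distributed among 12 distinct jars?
C(24+12-1, 12-1) = C(35, 11) = 417225900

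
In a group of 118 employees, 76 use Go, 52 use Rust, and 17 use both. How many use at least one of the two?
|A∪B| = |A| + |B| - |A∩B| = 76 + 52 - 17 = 111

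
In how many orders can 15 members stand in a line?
15! = 1307674368000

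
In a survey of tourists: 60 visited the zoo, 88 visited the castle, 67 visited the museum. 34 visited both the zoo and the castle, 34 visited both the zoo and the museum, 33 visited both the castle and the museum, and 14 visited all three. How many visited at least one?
|A∪B∪C| = 60+88+67-34-34-33+14 = 128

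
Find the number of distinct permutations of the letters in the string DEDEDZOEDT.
10! / (1! × 1! × 3! × 4! × 1!) = 25200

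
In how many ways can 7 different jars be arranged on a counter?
7! = 5040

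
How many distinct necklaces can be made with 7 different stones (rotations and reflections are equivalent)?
(7-1)!/2 = 720/2 = 360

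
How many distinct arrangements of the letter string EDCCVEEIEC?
10! / (1! × 4! × 3! × 1! × 1!) = 25200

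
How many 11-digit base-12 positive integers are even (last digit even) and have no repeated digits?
Last∈{0,2,4,6,8,10}. Last=0: 39916800. Last nonzero: 5×10×P(10,9) = 181440000. Total = 221356800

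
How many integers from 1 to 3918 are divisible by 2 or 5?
⌊3918/2⌋ + ⌊3918/5⌋ - ⌊3918/10⌋ = 1959 + 783 - 391 = 2351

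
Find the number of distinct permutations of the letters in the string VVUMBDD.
7! / (1! × 2! × 2! × 1! × 1!) = 1260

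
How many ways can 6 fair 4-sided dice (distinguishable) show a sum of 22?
Coefficient of x^22 in (x + x² + ... + x^4)^6. By inclusion-exclusion on dice exceeding 4: Σ_j (-1)^j C(6,j)·C(22-1-4j, 5) = C(6,0)·C(21,5) - C(6,1)·C(17,5) + C(6,2)·C(13,5) - C(6,3)·C(9,5) + C(6,4)·C(5,5) = 1·20349 - 6·6188 + 15·1287 - 20·126 + 15·1 = 21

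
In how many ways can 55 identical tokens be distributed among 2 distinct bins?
C(55+2-1, 2-1) = C(56, 1) = 56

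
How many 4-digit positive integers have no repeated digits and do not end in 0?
Last digit: 9 nonzero choices. First digit: 8 (nonzero, ≠last). Middle 2: P(8,2) = 56. Total = 4032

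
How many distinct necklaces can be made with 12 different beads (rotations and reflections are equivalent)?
(12-1)!/2 = 39916800/2 = 19958400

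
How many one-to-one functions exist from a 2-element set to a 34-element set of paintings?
P(34,2) = 34!/(34-2)! = 1122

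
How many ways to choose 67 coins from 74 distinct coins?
C(74,67) = 74!/(67!×7!) = 1799579064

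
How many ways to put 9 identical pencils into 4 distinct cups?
C(9+4-1, 4-1) = C(12, 3) = 220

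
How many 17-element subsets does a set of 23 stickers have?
C(23,17) = 23!/(17!×6!) = 100947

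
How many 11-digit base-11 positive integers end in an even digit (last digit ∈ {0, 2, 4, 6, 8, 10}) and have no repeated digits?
Last∈{0,2,4,6,8,10}. Last=0: 3628800. Last nonzero: 5×9×P(9,9) = 16329600. Total = 19958400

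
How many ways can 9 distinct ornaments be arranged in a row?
9! = 362880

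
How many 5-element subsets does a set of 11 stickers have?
C(11,5) = 11!/(5!×6!) = 462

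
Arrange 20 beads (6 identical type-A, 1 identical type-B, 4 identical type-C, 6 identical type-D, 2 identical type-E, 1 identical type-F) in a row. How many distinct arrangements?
20! / (6! × 1! × 4! × 6! × 2! × 1!) = 97772875200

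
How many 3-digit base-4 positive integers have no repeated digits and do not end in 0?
Last digit: 3 nonzero choices. First digit: 2 (nonzero, ≠last). Middle 1: P(2,1) = 2. Total = 12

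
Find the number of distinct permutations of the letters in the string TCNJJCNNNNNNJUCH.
16! / (1! × 1! × 3! × 1! × 7! × 3!) = 115315200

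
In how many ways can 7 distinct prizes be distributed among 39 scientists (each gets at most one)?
P(39,7) = 39!/(39-7)! = 77519922480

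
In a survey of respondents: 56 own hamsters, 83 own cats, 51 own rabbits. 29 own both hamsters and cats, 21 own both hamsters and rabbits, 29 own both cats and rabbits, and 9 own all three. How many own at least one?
|A∪B∪C| = 56+83+51-29-21-29+9 = 120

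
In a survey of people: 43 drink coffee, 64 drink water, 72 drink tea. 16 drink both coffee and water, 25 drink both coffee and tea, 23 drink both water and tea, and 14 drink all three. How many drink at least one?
|A∪B∪C| = 43+64+72-16-25-23+14 = 129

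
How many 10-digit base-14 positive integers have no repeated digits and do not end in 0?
Last digit: 13 nonzero choices. First digit: 12 (nonzero, ≠last). Middle 8: P(12,8) = 19958400. Total = 3113510400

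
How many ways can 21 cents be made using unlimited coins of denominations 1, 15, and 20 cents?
Coefficient of x^21 in 1/(1-x^1) · 1/(1-x^15) · 1/(1-x^20). Case on j = number of 20-cent coins (j = 0..1); remainder r = 21 - 20j is made from {1,15} in ⌊r/15⌋+1 ways. r = 21, 1 → 2 + 1 = 3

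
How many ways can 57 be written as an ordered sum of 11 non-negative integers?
C(57+11-1, 11-1) = C(67, 10) = 247994680648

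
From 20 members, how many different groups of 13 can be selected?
C(20,13) = 20!/(13!×7!) = 77520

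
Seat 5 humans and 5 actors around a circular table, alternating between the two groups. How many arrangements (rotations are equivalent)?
Fix one of the humans: (5-1)! ways for the remaining humans, × 5! ways for the actors = 24 × 120 = 2880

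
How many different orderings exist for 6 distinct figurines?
6! = 720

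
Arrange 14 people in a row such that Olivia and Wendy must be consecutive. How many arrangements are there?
Treat the 2 as one block: (14-2+1)! × 2! = 6227020800 × 2 = 12454041600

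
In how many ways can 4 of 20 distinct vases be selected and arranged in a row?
P(20,4) = 20!/(20-4)! = 116280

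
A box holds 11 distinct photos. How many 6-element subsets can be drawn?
C(11,6) = 11!/(6!×5!) = 462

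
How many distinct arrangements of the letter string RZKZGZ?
6! / (1! × 1! × 3! × 1!) = 120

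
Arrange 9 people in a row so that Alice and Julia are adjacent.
Treat as block: (9-1)! × 2! = 40320 × 2 = 80640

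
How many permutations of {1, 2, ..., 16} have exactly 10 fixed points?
Choose the 10 fixed points C(16,10) = 8008, derange the rest: !6 = Σ_{j=0}^{6} (-1)^j·6!/j! = 720 - 720 + 360 - 120 + 30 - 6 + 1 = 265. Product = 8008 × 265 = 2122120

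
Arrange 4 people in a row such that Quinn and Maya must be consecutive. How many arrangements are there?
Treat the 2 as one block: (4-2+1)! × 2! = 6 × 2 = 12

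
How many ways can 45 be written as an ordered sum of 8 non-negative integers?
C(45+8-1, 8-1) = C(52, 7) = 133784560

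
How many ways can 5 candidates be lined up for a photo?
5! = 120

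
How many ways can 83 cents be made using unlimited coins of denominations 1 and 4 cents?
Coefficient of x^83 in 1/(1-x^1) · 1/(1-x^4). Use j coins of 4 for j = 0..⌊83/4⌋ = 20, the rest in 1s: 20 + 1 = 21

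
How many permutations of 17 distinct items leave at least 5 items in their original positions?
Exactly j fixed points: C(17,j)·!(17-j); sum over j ≥ 5 (derangement numbers via !m = (m-1)·(!(m-1) + !(m-2)): !0..!12 = 1, 0, 1, 2, 9, 44, 265, 1854, 14833, 133496, 1334961, 14684570, 176214841). Σ_{j=5}^{17} C(17,j)·!(17-j) = C(17,5)·!12 + C(17,6)·!11 + C(17,7)·!10 + C(17,8)·!9 + C(17,9)·!8 + C(17,10)·!7 + C(17,11)·!6 + C(17,12)·!5 + C(17,13)·!4 + C(17,14)·!3 + C(17,15)·!2 + C(17,16)·!1 + C(17,17)·!0 = 6188·176214841 + 12376·14684570 + 19448·1334961 + 24310·133496 + 24310·14833 + 19448·1854 + 12376·265 + 6188·44 + 2380·9 + 680·2 + 136·1 + 17·0 + 1·1 = 1301761505367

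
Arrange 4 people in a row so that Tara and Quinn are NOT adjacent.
Total - adjacent = 4! - (4-1)!×2 = 24 - 12 = 12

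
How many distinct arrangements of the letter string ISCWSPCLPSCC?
12! / (1! × 2! × 4! × 3! × 1! × 1!) = 1663200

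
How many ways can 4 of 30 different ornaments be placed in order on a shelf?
P(30,4) = 30!/(30-4)! = 657720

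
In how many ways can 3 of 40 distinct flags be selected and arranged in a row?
P(40,3) = 40!/(40-3)! = 59280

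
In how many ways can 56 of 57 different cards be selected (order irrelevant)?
C(57,56) = 57!/(56!×1!) = 57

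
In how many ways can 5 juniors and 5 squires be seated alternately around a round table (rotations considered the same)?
Fix one of the juniors: (5-1)! ways for the remaining juniors, × 5! ways for the squires = 24 × 120 = 2880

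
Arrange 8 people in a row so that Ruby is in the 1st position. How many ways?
Fix one position: (8-1)! = 5040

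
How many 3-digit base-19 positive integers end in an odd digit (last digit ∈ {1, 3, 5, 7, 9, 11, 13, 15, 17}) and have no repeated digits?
Last∈{1,3,5,7,9,11,13,15,17}. Last=0: 0. Last nonzero: 9×17×P(17,1) = 2601. Total = 2601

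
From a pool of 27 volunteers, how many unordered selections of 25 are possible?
C(27,25) = 27!/(25!×2!) = 351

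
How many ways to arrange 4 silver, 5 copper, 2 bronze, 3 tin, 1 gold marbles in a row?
15! / (4! × 5! × 2! × 3! × 1!) = 37837800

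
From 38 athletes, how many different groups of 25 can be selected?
C(38,25) = 38!/(25!×13!) = 5414950296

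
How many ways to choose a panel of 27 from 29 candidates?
C(29,27) = 29!/(27!×2!) = 406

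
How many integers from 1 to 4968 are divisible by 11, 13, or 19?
⌊4968/11⌋+⌊4968/13⌋+⌊4968/19⌋ - ⌊4968/143⌋-⌊4968/209⌋-⌊4968/247⌋ + ⌊4968/2717⌋ = 451+382+261 - 34-23-20 + 1 = 1018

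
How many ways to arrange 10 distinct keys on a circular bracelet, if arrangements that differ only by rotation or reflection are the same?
(10-1)!/2 = 362880/2 = 181440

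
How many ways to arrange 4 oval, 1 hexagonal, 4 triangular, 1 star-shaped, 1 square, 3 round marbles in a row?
14! / (4! × 1! × 4! × 1! × 1! × 3!) = 25225200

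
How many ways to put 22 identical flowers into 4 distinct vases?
C(22+4-1, 4-1) = C(25, 3) = 2300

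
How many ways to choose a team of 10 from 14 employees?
C(14,10) = 14!/(10!×4!) = 1001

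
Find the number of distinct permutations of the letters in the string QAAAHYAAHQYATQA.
15! / (2! × 7! × 1! × 2! × 3!) = 10810800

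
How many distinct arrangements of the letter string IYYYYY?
6! / (1! × 5!) = 6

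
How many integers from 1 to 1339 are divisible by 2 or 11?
⌊1339/2⌋ + ⌊1339/11⌋ - ⌊1339/22⌋ = 669 + 121 - 60 = 730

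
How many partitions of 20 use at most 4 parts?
By conjugation, equals partitions of 20 into parts ≤ 4. Let r_j(i) = number of partitions of i into parts ≤ j, for i = 0..20. r_1(i) = 1 for all i; r_j(i) = r_{j-1}(i) + r_j(i-j). Rows j = 2..4: ≤2: 1 1 2 2 3 3 4 4 5 5 6 6 7 7 8 8 9 9 10 10 11; ≤3: 1 1 2 3 4 5 7 8 10 12 14 16 19 21 24 27 30 33 37 40 44; ≤4: 1 1 2 3 5 6 9 11 15 18 23 27 34 39 47 54 64 72 84 94 108. r_4(20) = 108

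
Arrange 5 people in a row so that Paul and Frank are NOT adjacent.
Total - adjacent = 5! - (5-1)!×2 = 120 - 48 = 72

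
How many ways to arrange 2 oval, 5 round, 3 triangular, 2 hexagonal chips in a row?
12! / (2! × 5! × 3! × 2!) = 166320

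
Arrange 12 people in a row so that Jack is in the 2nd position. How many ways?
Fix one position: (12-1)! = 39916800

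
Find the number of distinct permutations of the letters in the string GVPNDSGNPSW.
11! / (2! × 1! × 1! × 2! × 1! × 2! × 2!) = 2494800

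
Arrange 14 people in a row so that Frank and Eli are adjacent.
Treat as block: (14-1)! × 2! = 6227020800 × 2 = 12454041600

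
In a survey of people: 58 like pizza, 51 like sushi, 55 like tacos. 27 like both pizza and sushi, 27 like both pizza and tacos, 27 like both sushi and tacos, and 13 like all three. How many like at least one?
|A∪B∪C| = 58+51+55-27-27-27+13 = 96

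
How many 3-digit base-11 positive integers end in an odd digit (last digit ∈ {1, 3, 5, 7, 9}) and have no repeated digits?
Last∈{1,3,5,7,9}. Last=0: 0. Last nonzero: 5×9×P(9,1) = 405. Total = 405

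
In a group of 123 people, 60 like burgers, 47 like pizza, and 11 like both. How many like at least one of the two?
|A∪B| = |A| + |B| - |A∩B| = 60 + 47 - 11 = 96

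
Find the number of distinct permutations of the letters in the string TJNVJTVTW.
9! / (2! × 3! × 2! × 1! × 1!) = 15120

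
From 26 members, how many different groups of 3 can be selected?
C(26,3) = 26!/(3!×23!) = 2600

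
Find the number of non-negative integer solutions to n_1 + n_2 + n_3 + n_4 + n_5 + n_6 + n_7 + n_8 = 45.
C(45+8-1, 8-1) = C(52, 7) = 133784560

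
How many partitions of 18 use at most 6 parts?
By conjugation, equals partitions of 18 into parts ≤ 6. Let r_j(i) = number of partitions of i into parts ≤ j, for i = 0..18. r_1(i) = 1 for all i; r_j(i) = r_{j-1}(i) + r_j(i-j). Rows j = 2..6: ≤2: 1 1 2 2 3 3 4 4 5 5 6 6 7 7 8 8 9 9 10; ≤3: 1 1 2 3 4 5 7 8 10 12 14 16 19 21 24 27 30 33 37; ≤4: 1 1 2 3 5 6 9 11 15 18 23 27 34 39 47 54 64 72 84; ≤5: 1 1 2 3 5 7 10 13 18 23 30 37 47 57 70 84 101 119 141; ≤6: 1 1 2 3 5 7 11 14 20 26 35 44 58 71 90 110 136 163 199. r_6(18) = 199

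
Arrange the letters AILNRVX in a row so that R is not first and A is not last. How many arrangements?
By inclusion-exclusion: 7! - 2×(7-1)! + (7-2)! = 5040 - 1440 + 120 = 3720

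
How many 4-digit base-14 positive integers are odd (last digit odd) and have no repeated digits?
Last∈{1,3,5,7,9,11,13}. Last=0: 0. Last nonzero: 7×12×P(12,2) = 11088. Total = 11088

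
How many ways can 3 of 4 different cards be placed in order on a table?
P(4,3) = 4!/(4-3)! = 24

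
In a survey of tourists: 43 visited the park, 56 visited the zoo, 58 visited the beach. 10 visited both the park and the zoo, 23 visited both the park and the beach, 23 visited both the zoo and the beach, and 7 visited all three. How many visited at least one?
|A∪B∪C| = 43+56+58-10-23-23+7 = 108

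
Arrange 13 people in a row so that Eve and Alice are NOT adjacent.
Total - adjacent = 13! - (13-1)!×2 = 6227020800 - 958003200 = 5269017600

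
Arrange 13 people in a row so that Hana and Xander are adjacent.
Treat as block: (13-1)! × 2! = 479001600 × 2 = 958003200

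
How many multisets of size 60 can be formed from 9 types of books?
C(60+9-1, 9-1) = C(68, 8) = 7392009768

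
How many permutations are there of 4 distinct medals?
4! = 24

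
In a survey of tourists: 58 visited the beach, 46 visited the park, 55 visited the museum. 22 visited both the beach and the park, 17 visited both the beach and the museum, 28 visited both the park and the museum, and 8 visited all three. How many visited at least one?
|A∪B∪C| = 58+46+55-22-17-28+8 = 100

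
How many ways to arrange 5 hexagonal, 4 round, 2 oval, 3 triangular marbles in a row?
14! / (5! × 4! × 2! × 3!) = 2522520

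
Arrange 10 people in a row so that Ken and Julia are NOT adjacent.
Total - adjacent = 10! - (10-1)!×2 = 3628800 - 725760 = 2903040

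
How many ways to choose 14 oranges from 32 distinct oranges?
C(32,14) = 32!/(14!×18!) = 471435600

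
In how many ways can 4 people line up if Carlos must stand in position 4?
Fix one position: (4-1)! = 6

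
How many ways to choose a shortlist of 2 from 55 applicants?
C(55,2) = 55!/(2!×53!) = 1485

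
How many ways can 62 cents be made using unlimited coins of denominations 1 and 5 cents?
Coefficient of x^62 in 1/(1-x^1) · 1/(1-x^5). Use j coins of 5 for j = 0..⌊62/5⌋ = 12, the rest in 1s: 12 + 1 = 13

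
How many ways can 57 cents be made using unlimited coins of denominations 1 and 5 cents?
Coefficient of x^57 in 1/(1-x^1) · 1/(1-x^5). Use j coins of 5 for j = 0..⌊57/5⌋ = 11, the rest in 1s: 11 + 1 = 12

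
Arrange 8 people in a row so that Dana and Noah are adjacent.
Treat as block: (8-1)! × 2! = 5040 × 2 = 10080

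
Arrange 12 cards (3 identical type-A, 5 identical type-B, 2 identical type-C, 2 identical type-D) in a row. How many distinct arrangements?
12! / (3! × 5! × 2! × 2!) = 166320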